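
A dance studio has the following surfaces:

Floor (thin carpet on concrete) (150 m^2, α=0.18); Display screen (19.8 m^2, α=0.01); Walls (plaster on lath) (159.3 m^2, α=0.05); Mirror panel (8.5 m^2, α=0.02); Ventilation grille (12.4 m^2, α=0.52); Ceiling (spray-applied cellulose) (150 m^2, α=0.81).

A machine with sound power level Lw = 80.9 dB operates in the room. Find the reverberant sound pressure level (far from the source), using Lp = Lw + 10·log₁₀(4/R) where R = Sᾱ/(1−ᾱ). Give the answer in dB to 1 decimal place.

Σ(Sᵢαᵢ) = 150·0.18 + 19.8·0.01 + 159.3·0.05 + 8.5·0.02 + 12.4·0.52 + 150·0.81 = 163.281; total area S = 500.0 m^2.
ᾱ = 163.281/500.0 = 0.3266; R = Sᾱ/(1−ᾱ) = 163.281/(1−0.3266) = 242.473 m^2.
Lp = 80.9 + 10·log₁₀(4/242.473) = 80.9 + (-17.83) = 63.1 dB.

63.1 dB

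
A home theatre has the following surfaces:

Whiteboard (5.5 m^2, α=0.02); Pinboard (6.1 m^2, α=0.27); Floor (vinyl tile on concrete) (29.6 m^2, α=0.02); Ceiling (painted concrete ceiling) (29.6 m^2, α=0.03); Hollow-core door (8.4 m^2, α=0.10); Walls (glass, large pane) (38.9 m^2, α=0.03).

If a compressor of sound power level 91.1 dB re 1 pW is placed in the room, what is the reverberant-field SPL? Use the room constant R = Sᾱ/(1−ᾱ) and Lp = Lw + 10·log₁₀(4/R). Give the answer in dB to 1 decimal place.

A = 5.244 sabins; S = 118.1 m^2.
ᾱ = 0.0444, so room constant R = A/(1−ᾱ) = 5.488 m^2.
Lp = 91.1 + 10·log₁₀(4/5.488) = 91.1 + (-1.37) = 89.7 dB.

89.7 dB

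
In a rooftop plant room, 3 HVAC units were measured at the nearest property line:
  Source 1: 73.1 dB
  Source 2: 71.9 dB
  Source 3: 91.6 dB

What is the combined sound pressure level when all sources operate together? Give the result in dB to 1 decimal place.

Σ 10^(Lᵢ/10) = 1.481e+09.
Back to dB: 10·log₁₀ Σ = 91.7 dB.

91.7 dB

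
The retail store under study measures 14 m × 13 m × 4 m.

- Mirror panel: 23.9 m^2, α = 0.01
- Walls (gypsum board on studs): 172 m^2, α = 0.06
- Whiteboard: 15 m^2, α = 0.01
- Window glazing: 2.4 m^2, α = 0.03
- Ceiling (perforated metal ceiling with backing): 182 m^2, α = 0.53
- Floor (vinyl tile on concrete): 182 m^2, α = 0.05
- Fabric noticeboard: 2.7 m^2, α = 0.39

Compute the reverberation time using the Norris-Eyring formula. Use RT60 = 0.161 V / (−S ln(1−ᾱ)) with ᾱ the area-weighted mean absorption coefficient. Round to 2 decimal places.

0.89 seconds

S = Σ Sᵢ = 580.0 m^2.
Σ(Sᵢαᵢ) = 23.9×0.01 + 172×0.06 + 15×0.01 + 2.4×0.03 + 182×0.53 + 182×0.05 + 2.7×0.39 = 117.394.
ᾱ = 117.394 / 580.0 = 0.2024.
−S·ln(1−ᾱ) = −580.0 × ln(1 − 0.2024) = 131.166.
V = 14 × 13 × 4 = 728 m³.
RT60 = 0.161 × 728 / 131.166 = 0.89 s.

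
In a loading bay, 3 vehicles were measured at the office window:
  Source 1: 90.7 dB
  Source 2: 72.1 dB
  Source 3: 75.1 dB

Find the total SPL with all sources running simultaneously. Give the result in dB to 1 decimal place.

90.9 dB

Σ 10^(Lᵢ/10) = 1.223e+09.
Back to dB: 10·log₁₀ Σ = 90.9 dB.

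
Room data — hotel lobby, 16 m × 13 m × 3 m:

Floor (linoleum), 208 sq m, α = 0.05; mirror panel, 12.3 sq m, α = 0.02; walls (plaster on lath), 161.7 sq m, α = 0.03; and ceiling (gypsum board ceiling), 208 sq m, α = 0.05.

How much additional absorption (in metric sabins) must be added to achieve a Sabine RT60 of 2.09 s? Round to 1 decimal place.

22.2 sabins

Summing Sᵢαᵢ: 10.400 + 0.246 + 4.851 + 10.400 → A₁ = 25.897 sabins.
V = 624 m³. Required absorption A₂ = 0.161 × 624 / 2.09 = 48.069 sabins.
ΔA = A₂ − A₁ = 48.069 − 25.897 = 22.2 sabins.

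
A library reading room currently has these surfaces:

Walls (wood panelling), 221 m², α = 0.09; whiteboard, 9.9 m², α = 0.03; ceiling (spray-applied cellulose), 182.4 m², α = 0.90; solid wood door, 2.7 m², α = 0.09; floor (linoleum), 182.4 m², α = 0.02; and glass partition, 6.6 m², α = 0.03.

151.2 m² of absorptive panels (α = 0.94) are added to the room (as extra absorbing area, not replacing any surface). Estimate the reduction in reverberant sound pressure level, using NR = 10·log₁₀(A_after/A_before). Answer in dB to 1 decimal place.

2.4 dB

Equivalent absorption area: A_before = 221*0.09 + 9.9*0.03 + 182.4*0.90 + 2.7*0.09 + 182.4*0.02 + 6.6*0.03 = 188.436 m².
Treatment contributes 151.2·0.94 = 142.128 sabins.
A_after = 188.436 + 142.128 = 330.564 sabins.
Reduction = 10 log₁₀(A_after/A_before) = 10 log₁₀(1.7543) = 2.4 dB.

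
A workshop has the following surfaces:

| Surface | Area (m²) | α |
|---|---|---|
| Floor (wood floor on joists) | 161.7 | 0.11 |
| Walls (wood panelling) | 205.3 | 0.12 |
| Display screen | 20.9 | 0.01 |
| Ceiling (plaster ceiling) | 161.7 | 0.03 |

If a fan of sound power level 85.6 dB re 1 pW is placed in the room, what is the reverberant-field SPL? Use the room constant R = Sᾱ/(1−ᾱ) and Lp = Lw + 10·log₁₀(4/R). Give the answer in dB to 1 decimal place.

Σ(Sᵢαᵢ) = 161.7×0.11 + 205.3×0.12 + 20.9×0.01 + 161.7×0.03 = 47.483; total area S = 549.6 m².
ᾱ = 0.0864, so room constant R = A/(1−ᾱ) = 51.974 m².
Lp = Lw + 10 log₁₀(4/R) = 85.6 -11.14 = 74.5 dB.

74.5 dB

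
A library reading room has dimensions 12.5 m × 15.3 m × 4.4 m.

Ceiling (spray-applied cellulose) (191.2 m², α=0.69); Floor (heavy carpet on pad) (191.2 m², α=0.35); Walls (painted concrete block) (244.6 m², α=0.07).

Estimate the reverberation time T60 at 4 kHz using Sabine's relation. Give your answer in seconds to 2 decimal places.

Equivalent absorption area: A = 191.2*0.69 + 191.2*0.35 + 244.6*0.07 = 215.970 m².
Room volume: 841.5 m³.
Sabine: RT60 = 0.161 × 841.5 / 215.970 = 0.63 s.

0.63 seconds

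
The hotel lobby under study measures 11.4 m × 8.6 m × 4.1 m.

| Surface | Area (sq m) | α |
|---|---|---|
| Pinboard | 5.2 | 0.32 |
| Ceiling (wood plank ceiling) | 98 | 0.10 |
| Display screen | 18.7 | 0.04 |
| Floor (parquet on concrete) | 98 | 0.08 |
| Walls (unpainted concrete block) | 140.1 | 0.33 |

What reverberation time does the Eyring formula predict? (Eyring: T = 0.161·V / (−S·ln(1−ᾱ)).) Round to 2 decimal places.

Total surface area S = 5.2 + 98 + 18.7 + 98 + 140.1 = 360.0 sq m.
Absorption A = 5.2×0.32 + 98×0.10 + 18.7×0.04 + 98×0.08 + 140.1×0.33 = 66.285 sabins.
ᾱ = 66.285 / 360.0 = 0.1841.
−S·ln(1−ᾱ) = −360.0 × ln(1 − 0.1841) = 73.247.
V = 11.4 × 8.6 × 4.1 = 401.964 m³.
RT60 = 0.161 × 401.964 / 73.247 = 0.88 s.

0.88 seconds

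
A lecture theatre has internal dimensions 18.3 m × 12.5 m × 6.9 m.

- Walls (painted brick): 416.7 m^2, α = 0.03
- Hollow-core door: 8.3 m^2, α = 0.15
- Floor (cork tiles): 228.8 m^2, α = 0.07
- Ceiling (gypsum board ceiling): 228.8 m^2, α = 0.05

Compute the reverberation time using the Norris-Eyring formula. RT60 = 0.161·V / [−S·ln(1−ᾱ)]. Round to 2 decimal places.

Total surface area S = 416.7 + 8.3 + 228.8 + 228.8 = 882.6 m^2.
Σ(Sᵢαᵢ) = 416.7·0.03 + 8.3·0.15 + 228.8·0.07 + 228.8·0.05 = 41.202.
ᾱ = 41.202 / 882.6 = 0.0467.
Eyring denominator: −S ln(1−ᾱ) = 42.211.
V = 18.3 × 12.5 × 6.9 = 1578.375 m³.
RT60 = 0.161 × 1578.375 / 42.211 = 6.02 s.

6.02 seconds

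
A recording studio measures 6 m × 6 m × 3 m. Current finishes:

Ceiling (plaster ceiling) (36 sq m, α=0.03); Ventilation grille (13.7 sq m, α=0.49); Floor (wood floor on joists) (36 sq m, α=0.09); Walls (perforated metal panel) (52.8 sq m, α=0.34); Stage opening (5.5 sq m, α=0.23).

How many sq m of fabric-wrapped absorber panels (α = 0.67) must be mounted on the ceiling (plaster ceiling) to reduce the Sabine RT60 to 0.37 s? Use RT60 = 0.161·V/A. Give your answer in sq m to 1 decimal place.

Total absorption A₁ = 36·0.03 + 13.7·0.49 + 36·0.09 + 52.8·0.34 + 5.5·0.23
  = 1.080 + 6.713 + 3.240 + 17.952 + 1.265 = 30.250 sq m sabins.
V = 108 m³. Target absorption A₂ = 0.161 × 108 / 0.37 = 46.995 sabins.
ΔA needed = 46.995 − 30.250 = 16.745 sabins.
Each sq m of panel replacing the ceiling (plaster ceiling) adds (0.67 − 0.03) = 0.64 sabins.
Panel area = 16.745 / 0.64 = 26.2 sq m.

26.2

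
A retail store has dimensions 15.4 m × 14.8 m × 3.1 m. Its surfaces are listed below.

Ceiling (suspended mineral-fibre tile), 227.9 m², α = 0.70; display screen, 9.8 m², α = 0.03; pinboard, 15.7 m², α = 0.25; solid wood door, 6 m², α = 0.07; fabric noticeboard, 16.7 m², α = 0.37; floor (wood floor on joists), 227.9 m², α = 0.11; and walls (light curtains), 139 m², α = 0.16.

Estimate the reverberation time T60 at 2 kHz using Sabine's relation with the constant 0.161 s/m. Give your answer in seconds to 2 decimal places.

Equivalent absorption area: A = 227.9*0.70 + 9.8*0.03 + 15.7*0.25 + 6*0.07 + 16.7*0.37 + 227.9*0.11 + 139*0.16 = 217.657 m².
V = 15.4·14.8·3.1 = 706.552 m³.
Sabine: RT60 = 0.161 × 706.552 / 217.657 = 0.52 s.

0.52 s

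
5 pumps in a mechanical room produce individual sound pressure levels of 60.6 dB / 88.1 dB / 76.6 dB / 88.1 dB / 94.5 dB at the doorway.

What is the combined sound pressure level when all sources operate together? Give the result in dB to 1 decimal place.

Sum in the linear (power) domain: Σ 10^(Lᵢ/10) = 10^(60.6/10) + 10^(88.1/10) + 10^(76.6/10) + 10^(88.1/10) + 10^(94.5/10) = 4.157e+09.
Back to dB: 10·log₁₀ Σ = 96.2 dB.

96.2 dB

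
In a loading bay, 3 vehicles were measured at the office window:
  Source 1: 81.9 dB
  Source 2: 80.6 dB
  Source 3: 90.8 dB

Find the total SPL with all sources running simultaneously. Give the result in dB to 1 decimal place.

Σ 10^(Lᵢ/10) = 1.472e+09.
Back to dB: 10·log₁₀ Σ = 91.7 dB.

91.7 dB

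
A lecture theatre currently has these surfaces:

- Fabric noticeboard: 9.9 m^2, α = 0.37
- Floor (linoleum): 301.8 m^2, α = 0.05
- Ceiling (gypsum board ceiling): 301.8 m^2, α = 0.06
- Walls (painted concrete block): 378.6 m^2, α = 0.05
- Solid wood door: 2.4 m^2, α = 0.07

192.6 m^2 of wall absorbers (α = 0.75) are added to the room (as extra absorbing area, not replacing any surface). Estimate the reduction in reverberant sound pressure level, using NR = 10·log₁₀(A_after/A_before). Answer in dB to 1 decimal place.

5.5 dB

Summing Sᵢαᵢ: 3.663 + 15.090 + 18.108 + 18.930 + 0.168 → A_before = 55.959 sabins.
Treatment contributes 192.6·0.75 = 144.450 sabins.
A_after = 55.959 + 144.450 = 200.409 sabins.
Reduction = 10 log₁₀(A_after/A_before) = 10 log₁₀(3.5814) = 5.5 dB.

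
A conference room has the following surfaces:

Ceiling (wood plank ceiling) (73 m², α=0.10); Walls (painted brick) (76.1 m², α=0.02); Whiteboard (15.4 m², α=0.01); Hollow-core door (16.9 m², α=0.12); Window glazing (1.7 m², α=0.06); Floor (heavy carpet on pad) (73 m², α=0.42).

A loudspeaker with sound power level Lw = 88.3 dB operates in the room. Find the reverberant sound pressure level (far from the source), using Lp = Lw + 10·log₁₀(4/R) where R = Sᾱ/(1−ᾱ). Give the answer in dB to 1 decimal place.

Σ(Sᵢαᵢ) = 73×0.10 + 76.1×0.02 + 15.4×0.01 + 16.9×0.12 + 1.7×0.06 + 73×0.42 = 41.766; total area S = 256.1 m².
ᾱ = 41.766/256.1 = 0.1631; R = Sᾱ/(1−ᾱ) = 41.766/(1−0.1631) = 49.906 m².
Lp = Lw + 10 log₁₀(4/R) = 88.3 -10.96 = 77.3 dB.

77.3 dB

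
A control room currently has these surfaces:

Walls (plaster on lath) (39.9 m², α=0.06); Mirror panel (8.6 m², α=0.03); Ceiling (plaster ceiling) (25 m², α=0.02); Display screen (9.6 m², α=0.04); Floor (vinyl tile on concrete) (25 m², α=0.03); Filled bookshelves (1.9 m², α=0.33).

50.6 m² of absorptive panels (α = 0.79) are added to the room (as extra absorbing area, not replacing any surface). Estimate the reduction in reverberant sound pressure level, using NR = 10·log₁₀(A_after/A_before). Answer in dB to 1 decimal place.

9.6 dB

Total absorption A_before = 39.9*0.06 + 8.6*0.03 + 25*0.02 + 9.6*0.04 + 25*0.03 + 1.9*0.33
  = 2.394 + 0.258 + 0.500 + 0.384 + 0.750 + 0.627 = 4.913 m² sabins.
Added absorption = 50.6 × 0.79 = 39.974 sabins.
New total A_after = 44.887 sabins.
Reduction = 10 log₁₀(A_after/A_before) = 10 log₁₀(9.1364) = 9.6 dB.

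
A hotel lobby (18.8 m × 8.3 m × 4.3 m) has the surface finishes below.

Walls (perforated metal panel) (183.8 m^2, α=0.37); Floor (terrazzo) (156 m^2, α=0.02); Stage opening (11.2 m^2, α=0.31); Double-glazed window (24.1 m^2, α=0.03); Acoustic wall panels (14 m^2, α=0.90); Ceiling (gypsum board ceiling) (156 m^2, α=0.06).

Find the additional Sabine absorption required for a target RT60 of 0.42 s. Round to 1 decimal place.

159.9 sabins

Summing Sᵢαᵢ: 68.006 + 3.120 + 3.472 + 0.723 + 12.600 + 9.360 → A₁ = 97.281 sabins.
For T = 0.42 s, need A₂ = 0.161·V/T = 0.161·670.972/0.42 = 257.206 sabins.
ΔA = A₂ − A₁ = 257.206 − 97.281 = 159.9 sabins.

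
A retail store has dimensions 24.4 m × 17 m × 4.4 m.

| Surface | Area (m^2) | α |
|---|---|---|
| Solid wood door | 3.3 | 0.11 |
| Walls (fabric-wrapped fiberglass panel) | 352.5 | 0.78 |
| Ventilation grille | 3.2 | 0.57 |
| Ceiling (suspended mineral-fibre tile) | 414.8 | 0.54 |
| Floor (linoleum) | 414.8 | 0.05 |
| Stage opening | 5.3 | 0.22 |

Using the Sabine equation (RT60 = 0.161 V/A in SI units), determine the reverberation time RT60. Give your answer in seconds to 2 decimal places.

Summing Sᵢαᵢ: 0.363 + 274.950 + 1.824 + 223.992 + 20.740 + 1.166 → A = 523.035 sabins.
Volume V = 24.4 × 17 × 4.4 = 1825.12 m³.
RT60 = 0.161 · V / A = 0.161 × 1825.12 / 523.035 = 0.56 s.

0.56 seconds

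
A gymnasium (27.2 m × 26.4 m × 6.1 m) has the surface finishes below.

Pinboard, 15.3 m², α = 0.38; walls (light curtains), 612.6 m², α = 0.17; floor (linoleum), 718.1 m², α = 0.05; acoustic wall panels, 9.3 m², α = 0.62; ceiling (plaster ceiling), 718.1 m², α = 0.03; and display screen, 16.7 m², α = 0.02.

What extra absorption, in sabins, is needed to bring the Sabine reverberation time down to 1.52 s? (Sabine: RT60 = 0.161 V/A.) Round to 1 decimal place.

290.5 sabins

Summing Sᵢαᵢ: 5.814 + 104.142 + 35.905 + 5.766 + 21.543 + 0.334 → A₁ = 173.504 sabins.
For T = 1.52 s, need A₂ = 0.161·V/T = 0.161·4380.288/1.52 = 463.965 sabins.
Shortfall: 463.965 − 173.504 = 290.5 sabins.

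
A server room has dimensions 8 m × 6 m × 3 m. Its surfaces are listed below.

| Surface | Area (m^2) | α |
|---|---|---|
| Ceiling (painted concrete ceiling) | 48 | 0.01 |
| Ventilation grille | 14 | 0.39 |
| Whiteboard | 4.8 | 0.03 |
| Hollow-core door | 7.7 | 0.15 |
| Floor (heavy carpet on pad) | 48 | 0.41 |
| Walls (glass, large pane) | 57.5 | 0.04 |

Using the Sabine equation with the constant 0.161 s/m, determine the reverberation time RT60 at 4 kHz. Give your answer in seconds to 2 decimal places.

0.79 seconds

Total absorption A = 48·0.01 + 14·0.39 + 4.8·0.03 + 7.7·0.15 + 48·0.41 + 57.5·0.04
  = 0.480 + 5.460 + 0.144 + 1.155 + 19.680 + 2.300 = 29.219 m^2 sabins.
Room volume: 144 m³.
T = 0.161 V/A = 0.161·144/29.219 = 0.79 s.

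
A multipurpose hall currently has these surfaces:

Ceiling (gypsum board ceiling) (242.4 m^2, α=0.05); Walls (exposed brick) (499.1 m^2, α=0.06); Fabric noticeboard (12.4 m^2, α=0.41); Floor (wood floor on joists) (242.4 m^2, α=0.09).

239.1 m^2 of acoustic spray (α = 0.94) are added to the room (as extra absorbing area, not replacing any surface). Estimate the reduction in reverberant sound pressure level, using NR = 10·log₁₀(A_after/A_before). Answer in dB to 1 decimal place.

6.3 dB

A_before = Σ Sᵢαᵢ = 242.4·0.05 + 499.1·0.06 + 12.4·0.41 + 242.4·0.09 = 68.966 sabins.
Treatment contributes 239.1·0.94 = 224.754 sabins.
A_after = 68.966 + 224.754 = 293.720 sabins.
NR = 10·log₁₀(293.720/68.966) = 6.3 dB.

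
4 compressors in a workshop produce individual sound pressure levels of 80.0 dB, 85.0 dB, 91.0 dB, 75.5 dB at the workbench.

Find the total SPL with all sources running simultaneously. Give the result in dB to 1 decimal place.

Converting to relative power and adding: 10^(80.0/10) + 10^(85.0/10) + 10^(91.0/10) + 10^(75.5/10) = 1.711e+09.
Combined level = 10 log₁₀(1.711e+09) = 92.3 dB.

92.3 dB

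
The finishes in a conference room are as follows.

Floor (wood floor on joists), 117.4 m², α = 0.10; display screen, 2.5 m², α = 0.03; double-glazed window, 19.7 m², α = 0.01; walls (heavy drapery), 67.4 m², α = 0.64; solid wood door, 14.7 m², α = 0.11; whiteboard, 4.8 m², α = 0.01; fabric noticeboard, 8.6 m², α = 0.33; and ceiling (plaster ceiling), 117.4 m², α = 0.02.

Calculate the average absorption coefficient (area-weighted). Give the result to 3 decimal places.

0.176

Total surface area S = 352.5 m².
A = 117.4*0.10 + 2.5*0.03 + 19.7*0.01 + 67.4*0.64 + 14.7*0.11 + 4.8*0.01 + 8.6*0.33 + 117.4*0.02 = 61.999 sabins.
ᾱ = 61.999 / 352.5 = 0.176.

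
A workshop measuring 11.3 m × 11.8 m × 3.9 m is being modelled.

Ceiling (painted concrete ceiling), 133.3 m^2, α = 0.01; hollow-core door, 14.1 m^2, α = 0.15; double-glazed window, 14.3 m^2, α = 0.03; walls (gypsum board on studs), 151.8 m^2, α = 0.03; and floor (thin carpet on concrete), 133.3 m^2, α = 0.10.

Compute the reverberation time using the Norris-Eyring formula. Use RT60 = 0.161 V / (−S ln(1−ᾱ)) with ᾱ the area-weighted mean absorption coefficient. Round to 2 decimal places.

3.75 sec

Total surface area S = 133.3 + 14.1 + 14.3 + 151.8 + 133.3 = 446.8 m^2.
Absorption A = 133.3×0.01 + 14.1×0.15 + 14.3×0.03 + 151.8×0.03 + 133.3×0.10 = 21.761 sabins.
ᾱ = 21.761 / 446.8 = 0.0487.
Eyring denominator: −S ln(1−ᾱ) = 22.307.
V = 11.3 × 11.8 × 3.9 = 520.026 m³.
T = 0.161·V/[−S·ln(1−ᾱ)] = 0.161·520.026/22.307 = 3.75 s.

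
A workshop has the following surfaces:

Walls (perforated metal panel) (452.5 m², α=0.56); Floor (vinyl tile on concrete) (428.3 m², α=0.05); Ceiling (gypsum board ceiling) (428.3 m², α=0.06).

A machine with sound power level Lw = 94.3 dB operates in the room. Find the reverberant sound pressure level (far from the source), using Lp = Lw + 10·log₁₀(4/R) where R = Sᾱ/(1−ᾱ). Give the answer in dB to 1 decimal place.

74.4 dB

A = 300.513 sabins; S = 1309.1 m².
ᾱ = 0.2296, so room constant R = A/(1−ᾱ) = 390.074 m².
Lp = Lw + 10 log₁₀(4/R) = 94.3 -19.89 = 74.4 dB.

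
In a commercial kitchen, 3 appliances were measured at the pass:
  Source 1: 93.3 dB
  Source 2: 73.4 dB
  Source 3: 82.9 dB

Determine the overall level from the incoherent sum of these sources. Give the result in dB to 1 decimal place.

Σ 10^(Lᵢ/10) = 2.355e+09.
L_total = 10·log₁₀(2.355e+09) = 93.7 dB.

93.7 dB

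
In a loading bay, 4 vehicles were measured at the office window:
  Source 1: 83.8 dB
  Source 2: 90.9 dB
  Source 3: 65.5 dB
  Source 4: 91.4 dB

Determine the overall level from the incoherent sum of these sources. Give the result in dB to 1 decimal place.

94.6 dB

Converting to relative power and adding: 10^(83.8/10) + 10^(90.9/10) + 10^(65.5/10) + 10^(91.4/10) = 2.854e+09.
Combined level = 10 log₁₀(2.854e+09) = 94.6 dB.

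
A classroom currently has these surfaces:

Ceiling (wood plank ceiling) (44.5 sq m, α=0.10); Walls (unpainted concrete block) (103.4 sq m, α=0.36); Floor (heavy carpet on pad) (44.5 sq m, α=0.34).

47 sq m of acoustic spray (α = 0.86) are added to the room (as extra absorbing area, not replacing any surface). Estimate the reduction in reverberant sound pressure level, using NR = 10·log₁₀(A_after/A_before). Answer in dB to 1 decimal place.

2.3 dB

Summing Sᵢαᵢ: 4.450 + 37.224 + 15.130 → A_before = 56.804 sabins.
Added absorption = 47 × 0.86 = 40.420 sabins.
New total A_after = 97.224 sabins.
Reduction = 10 log₁₀(A_after/A_before) = 10 log₁₀(1.7116) = 2.3 dB.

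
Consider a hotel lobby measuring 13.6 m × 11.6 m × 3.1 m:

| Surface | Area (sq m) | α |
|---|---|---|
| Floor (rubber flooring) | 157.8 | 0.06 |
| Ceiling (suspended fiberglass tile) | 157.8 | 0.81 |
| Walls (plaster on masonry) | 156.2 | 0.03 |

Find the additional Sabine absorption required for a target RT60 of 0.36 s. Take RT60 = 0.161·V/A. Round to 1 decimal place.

76.7 sabins

A₁ = Σ Sᵢαᵢ = 157.8*0.06 + 157.8*0.81 + 156.2*0.03 = 141.972 sabins.
Target A₂ = 0.161·489.056/0.36 = 218.717 sabins (V = 489.056 m³).
ΔA = A₂ − A₁ = 218.717 − 141.972 = 76.7 sabins.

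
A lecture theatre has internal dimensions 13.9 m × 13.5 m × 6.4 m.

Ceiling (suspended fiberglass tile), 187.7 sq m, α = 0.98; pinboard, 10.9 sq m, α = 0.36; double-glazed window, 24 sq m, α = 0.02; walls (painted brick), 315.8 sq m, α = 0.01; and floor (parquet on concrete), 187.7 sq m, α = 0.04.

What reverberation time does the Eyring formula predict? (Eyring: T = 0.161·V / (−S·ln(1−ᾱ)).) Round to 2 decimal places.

0.83 s

Total surface area S = 187.7 + 10.9 + 24 + 315.8 + 187.7 = 726.1 sq m.
Σ(Sᵢαᵢ) = 187.7·0.98 + 10.9·0.36 + 24·0.02 + 315.8·0.01 + 187.7·0.04 = 199.016.
ᾱ = 199.016 / 726.1 = 0.2741.
Eyring denominator: −S ln(1−ᾱ) = 232.601.
V = 13.9 × 13.5 × 6.4 = 1200.96 m³.
RT60 = 0.161 × 1200.96 / 232.601 = 0.83 s.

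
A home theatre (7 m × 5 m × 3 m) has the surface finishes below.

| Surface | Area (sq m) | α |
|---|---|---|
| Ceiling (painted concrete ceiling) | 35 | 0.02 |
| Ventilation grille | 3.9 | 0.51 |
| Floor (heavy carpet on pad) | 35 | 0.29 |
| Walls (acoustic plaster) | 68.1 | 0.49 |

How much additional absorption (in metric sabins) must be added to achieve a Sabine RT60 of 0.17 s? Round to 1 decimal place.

Equivalent absorption area: A₁ = 35×0.02 + 3.9×0.51 + 35×0.29 + 68.1×0.49 = 46.208 sq m.
V = 105 m³. Required absorption A₂ = 0.161 × 105 / 0.17 = 99.441 sabins.
Additional absorption ΔA = 99.441 − 46.208 = 53.2 sabins.

53.2 sabins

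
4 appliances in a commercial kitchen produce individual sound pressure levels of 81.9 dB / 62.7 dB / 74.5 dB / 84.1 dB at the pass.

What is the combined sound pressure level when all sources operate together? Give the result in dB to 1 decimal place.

Sum in the linear (power) domain: Σ 10^(Lᵢ/10) = 10^(81.9/10) + 10^(62.7/10) + 10^(74.5/10) + 10^(84.1/10) = 4.42e+08.
L_total = 10·log₁₀(4.42e+08) = 86.5 dB.

86.5 dB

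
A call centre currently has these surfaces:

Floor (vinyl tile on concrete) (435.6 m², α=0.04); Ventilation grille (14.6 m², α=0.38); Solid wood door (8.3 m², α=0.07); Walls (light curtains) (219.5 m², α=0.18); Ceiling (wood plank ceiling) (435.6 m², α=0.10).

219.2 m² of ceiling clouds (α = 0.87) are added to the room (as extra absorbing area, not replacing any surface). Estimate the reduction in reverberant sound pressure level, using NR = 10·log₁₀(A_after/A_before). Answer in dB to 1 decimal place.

Total absorption A_before = 435.6*0.04 + 14.6*0.38 + 8.3*0.07 + 219.5*0.18 + 435.6*0.10
  = 17.424 + 5.548 + 0.581 + 39.510 + 43.560 = 106.623 m² sabins.
Added absorption = 219.2 × 0.87 = 190.704 sabins.
New total A_after = 297.327 sabins.
NR = 10·log₁₀(297.327/106.623) = 4.5 dB.

4.5 dB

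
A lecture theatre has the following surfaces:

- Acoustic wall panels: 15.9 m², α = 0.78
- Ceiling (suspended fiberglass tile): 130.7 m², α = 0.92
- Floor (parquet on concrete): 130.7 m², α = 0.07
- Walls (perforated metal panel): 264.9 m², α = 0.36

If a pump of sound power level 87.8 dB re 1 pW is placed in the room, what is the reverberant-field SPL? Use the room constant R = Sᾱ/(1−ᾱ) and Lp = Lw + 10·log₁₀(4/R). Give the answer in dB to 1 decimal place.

Σ(Sᵢαᵢ) = 15.9×0.78 + 130.7×0.92 + 130.7×0.07 + 264.9×0.36 = 237.159; total area S = 542.2 m².
ᾱ = 237.159/542.2 = 0.4374; R = Sᾱ/(1−ᾱ) = 237.159/(1−0.4374) = 421.541 m².
Lp = Lw + 10 log₁₀(4/R) = 87.8 -20.23 = 67.6 dB.

67.6 dB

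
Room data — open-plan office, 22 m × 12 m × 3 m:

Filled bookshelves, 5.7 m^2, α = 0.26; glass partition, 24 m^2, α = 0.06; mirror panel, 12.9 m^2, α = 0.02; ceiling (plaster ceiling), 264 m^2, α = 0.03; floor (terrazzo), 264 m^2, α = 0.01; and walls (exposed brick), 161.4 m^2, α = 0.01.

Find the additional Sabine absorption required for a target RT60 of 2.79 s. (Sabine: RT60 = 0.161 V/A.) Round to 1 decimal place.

Summing Sᵢαᵢ: 1.482 + 1.440 + 0.258 + 7.920 + 2.640 + 1.614 → A₁ = 15.354 sabins.
V = 792 m³. Required absorption A₂ = 0.161 × 792 / 2.79 = 45.703 sabins.
ΔA = A₂ − A₁ = 45.703 − 15.354 = 30.3 sabins.

30.3 sabins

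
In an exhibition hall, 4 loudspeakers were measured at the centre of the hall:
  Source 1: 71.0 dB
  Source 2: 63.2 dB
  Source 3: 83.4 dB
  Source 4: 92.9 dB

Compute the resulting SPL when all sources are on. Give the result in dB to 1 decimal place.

Sum in the linear (power) domain: Σ 10^(Lᵢ/10) = 10^(71.0/10) + 10^(63.2/10) + 10^(83.4/10) + 10^(92.9/10) = 2.183e+09.
Back to dB: 10·log₁₀ Σ = 93.4 dB.

93.4 dB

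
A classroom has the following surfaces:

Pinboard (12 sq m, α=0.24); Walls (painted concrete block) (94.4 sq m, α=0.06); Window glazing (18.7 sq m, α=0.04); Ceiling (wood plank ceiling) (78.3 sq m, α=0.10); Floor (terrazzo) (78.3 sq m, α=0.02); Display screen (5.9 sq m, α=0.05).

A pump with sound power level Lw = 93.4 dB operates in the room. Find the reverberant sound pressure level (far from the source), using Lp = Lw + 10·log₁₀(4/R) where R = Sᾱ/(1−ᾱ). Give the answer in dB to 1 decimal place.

86.3 dB

Σ(Sᵢαᵢ) = 12·0.24 + 94.4·0.06 + 18.7·0.04 + 78.3·0.10 + 78.3·0.02 + 5.9·0.05 = 18.983; total area S = 287.6 sq m.
ᾱ = 18.983/287.6 = 0.0660; R = Sᾱ/(1−ᾱ) = 18.983/(1−0.0660) = 20.324 sq m.
Lp = 93.4 + 10·log₁₀(4/20.324) = 93.4 + (-7.06) = 86.3 dB.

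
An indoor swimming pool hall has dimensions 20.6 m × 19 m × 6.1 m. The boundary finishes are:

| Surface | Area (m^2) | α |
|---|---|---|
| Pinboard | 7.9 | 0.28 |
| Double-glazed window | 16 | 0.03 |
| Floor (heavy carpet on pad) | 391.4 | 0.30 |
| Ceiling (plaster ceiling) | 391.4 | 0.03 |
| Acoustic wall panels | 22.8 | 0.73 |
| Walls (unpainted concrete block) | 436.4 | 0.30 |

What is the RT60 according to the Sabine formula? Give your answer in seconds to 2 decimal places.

1.38 s

A = Σ Sᵢαᵢ = 7.9*0.28 + 16*0.03 + 391.4*0.30 + 391.4*0.03 + 22.8*0.73 + 436.4*0.30 = 279.418 sabins.
Room volume: 2387.54 m³.
Sabine: RT60 = 0.161 × 2387.54 / 279.418 = 1.38 s.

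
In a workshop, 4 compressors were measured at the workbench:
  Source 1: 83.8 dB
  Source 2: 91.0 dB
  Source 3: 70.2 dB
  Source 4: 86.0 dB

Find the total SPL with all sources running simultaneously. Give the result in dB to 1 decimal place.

Converting to relative power and adding: 10^(83.8/10) + 10^(91.0/10) + 10^(70.2/10) + 10^(86.0/10) = 1.907e+09.
Back to dB: 10·log₁₀ Σ = 92.8 dB.

92.8 dB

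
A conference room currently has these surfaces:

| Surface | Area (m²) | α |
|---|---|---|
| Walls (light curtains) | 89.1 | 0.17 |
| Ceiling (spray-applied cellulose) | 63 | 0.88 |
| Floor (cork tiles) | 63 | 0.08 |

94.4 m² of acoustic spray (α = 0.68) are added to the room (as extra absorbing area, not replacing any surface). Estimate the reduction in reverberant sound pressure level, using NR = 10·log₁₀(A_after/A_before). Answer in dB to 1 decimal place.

2.7 dB

Equivalent absorption area: A_before = 89.1·0.17 + 63·0.88 + 63·0.08 = 75.627 m².
Treatment contributes 94.4·0.68 = 64.192 sabins.
A_after = 75.627 + 64.192 = 139.819 sabins.
NR = 10·log₁₀(139.819/75.627) = 2.7 dB.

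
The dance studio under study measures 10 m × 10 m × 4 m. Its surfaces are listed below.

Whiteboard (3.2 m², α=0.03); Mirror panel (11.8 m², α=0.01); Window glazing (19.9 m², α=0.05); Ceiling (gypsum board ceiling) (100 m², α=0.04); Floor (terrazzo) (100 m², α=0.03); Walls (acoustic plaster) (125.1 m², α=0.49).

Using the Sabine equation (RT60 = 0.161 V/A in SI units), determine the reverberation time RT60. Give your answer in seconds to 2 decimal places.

A = Σ Sᵢαᵢ = 3.2*0.03 + 11.8*0.01 + 19.9*0.05 + 100*0.04 + 100*0.03 + 125.1*0.49 = 69.508 sabins.
Volume V = 10 × 10 × 4 = 400 m³.
T = 0.161 V/A = 0.161·400/69.508 = 0.93 s.

0.93 s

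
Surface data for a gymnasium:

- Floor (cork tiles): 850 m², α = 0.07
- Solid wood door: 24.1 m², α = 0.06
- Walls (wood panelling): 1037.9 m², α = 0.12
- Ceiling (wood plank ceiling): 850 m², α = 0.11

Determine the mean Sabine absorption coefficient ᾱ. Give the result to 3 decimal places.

Total surface area S = 2762.0 m².
Weighted sum Σ Sα = 278.994.
ᾱ = 278.994 / 2762.0 = 0.101.

0.101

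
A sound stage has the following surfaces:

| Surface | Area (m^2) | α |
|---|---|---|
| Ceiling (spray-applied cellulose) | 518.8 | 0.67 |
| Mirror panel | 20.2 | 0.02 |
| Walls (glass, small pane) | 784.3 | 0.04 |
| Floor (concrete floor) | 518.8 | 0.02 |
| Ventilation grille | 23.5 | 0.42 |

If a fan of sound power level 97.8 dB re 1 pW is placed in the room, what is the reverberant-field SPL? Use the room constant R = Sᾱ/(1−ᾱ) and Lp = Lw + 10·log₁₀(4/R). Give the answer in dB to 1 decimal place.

76.8 dB

A = 399.618 sabins; S = 1865.6 m^2.
ᾱ = 399.618/1865.6 = 0.2142; R = Sᾱ/(1−ᾱ) = 399.618/(1−0.2142) = 508.549 m^2.
Lp = 97.8 + 10·log₁₀(4/508.549) = 97.8 + (-21.04) = 76.8 dB.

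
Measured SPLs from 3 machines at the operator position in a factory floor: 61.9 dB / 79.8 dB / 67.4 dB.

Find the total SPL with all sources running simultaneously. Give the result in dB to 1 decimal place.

80.1 dB

Σ 10^(Lᵢ/10) = 1.025e+08.
L_total = 10·log₁₀(1.025e+08) = 80.1 dB.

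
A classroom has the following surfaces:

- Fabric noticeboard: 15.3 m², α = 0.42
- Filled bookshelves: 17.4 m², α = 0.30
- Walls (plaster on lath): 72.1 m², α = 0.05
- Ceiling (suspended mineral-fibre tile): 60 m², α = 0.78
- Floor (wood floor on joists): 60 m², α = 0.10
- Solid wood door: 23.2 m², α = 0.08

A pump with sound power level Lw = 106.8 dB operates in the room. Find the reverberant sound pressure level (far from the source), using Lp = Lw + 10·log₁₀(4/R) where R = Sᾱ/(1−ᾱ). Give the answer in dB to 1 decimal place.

92.9 dB

A = 69.907 sabins; S = 248.0 m².
ᾱ = 0.2819, so room constant R = A/(1−ᾱ) = 97.350 m².
Lp = 106.8 + 10·log₁₀(4/97.350) = 106.8 + (-13.86) = 92.9 dB.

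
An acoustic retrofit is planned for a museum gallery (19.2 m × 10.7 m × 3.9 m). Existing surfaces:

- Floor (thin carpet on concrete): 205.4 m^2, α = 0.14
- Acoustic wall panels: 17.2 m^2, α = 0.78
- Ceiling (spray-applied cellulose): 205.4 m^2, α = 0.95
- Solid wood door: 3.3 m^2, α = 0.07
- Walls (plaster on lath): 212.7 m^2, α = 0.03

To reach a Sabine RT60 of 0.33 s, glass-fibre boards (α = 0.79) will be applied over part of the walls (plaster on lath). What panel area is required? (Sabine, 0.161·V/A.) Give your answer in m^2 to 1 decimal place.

A₁ = Σ Sᵢαᵢ = 205.4×0.14 + 17.2×0.78 + 205.4×0.95 + 3.3×0.07 + 212.7×0.03 = 243.914 sabins.
V = 801.216 m³. Target absorption A₂ = 0.161 × 801.216 / 0.33 = 390.896 sabins.
ΔA needed = 390.896 − 243.914 = 146.982 sabins.
Each m^2 of panel replacing the walls (plaster on lath) adds (0.79 − 0.03) = 0.76 sabins.
Panel area = 146.982 / 0.76 = 193.4 m^2.

193.4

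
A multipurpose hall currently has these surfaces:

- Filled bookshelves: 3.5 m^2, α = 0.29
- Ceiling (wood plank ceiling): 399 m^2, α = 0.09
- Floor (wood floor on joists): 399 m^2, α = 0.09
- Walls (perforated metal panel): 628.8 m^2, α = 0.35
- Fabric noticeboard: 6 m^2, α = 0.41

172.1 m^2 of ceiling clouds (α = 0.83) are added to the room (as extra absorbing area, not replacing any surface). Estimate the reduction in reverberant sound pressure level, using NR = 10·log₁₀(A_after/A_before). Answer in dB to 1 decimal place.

Equivalent absorption area: A_before = 3.5×0.29 + 399×0.09 + 399×0.09 + 628.8×0.35 + 6×0.41 = 295.375 m^2.
Treatment contributes 172.1·0.83 = 142.843 sabins.
A_after = 295.375 + 142.843 = 438.218 sabins.
NR = 10·log₁₀(438.218/295.375) = 1.7 dB.

1.7 dB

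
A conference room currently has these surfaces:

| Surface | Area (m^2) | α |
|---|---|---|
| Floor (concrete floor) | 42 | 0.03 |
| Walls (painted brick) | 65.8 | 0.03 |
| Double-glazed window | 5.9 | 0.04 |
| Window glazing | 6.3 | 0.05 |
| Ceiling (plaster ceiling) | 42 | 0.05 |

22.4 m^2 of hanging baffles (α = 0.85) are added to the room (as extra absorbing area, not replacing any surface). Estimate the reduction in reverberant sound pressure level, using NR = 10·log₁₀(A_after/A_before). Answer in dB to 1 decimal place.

6.3 dB

Equivalent absorption area: A_before = 42·0.03 + 65.8·0.03 + 5.9·0.04 + 6.3·0.05 + 42·0.05 = 5.885 m^2.
Treatment contributes 22.4·0.85 = 19.040 sabins.
New total A_after = 24.925 sabins.
Reduction = 10 log₁₀(A_after/A_before) = 10 log₁₀(4.2353) = 6.3 dB.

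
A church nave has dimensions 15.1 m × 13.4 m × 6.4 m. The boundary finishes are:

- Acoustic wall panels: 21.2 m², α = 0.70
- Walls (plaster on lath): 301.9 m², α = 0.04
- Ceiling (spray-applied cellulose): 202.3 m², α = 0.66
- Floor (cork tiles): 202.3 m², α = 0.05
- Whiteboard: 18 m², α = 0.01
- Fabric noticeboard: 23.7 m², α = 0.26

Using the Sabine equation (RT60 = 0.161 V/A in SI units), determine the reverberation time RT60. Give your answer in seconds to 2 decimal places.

A = Σ Sᵢαᵢ = 21.2*0.70 + 301.9*0.04 + 202.3*0.66 + 202.3*0.05 + 18*0.01 + 23.7*0.26 = 176.891 sabins.
V = 15.1·13.4·6.4 = 1294.976 m³.
Sabine: RT60 = 0.161 × 1294.976 / 176.891 = 1.18 s.

1.18 seconds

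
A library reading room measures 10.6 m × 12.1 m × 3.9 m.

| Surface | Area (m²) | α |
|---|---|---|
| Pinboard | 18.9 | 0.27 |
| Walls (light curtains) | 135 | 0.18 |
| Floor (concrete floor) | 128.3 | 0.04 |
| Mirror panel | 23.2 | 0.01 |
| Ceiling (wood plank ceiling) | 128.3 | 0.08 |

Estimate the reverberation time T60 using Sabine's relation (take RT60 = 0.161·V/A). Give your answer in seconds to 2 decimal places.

Equivalent absorption area: A = 18.9·0.27 + 135·0.18 + 128.3·0.04 + 23.2·0.01 + 128.3·0.08 = 45.031 m².
Room volume: 500.214 m³.
Sabine: RT60 = 0.161 × 500.214 / 45.031 = 1.79 s.

1.79 s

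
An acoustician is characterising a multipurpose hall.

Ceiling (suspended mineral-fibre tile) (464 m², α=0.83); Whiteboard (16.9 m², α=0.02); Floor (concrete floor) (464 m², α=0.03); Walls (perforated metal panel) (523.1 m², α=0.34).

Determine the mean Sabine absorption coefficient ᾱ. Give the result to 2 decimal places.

0.39

S = Σ Sᵢ = 464 + 16.9 + 464 + 523.1 = 1468.0 m².
Σ(Sᵢαᵢ) = 464×0.83 + 16.9×0.02 + 464×0.03 + 523.1×0.34 = 577.232.
ᾱ = A/S = 0.39.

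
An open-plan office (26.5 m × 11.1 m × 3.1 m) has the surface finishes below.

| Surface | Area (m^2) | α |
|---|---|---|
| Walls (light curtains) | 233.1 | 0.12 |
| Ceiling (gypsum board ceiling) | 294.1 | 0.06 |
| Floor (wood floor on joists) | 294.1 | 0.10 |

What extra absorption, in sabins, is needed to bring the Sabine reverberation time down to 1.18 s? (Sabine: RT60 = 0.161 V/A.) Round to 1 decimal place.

49.4 sabins

A₁ = Σ Sᵢαᵢ = 233.1×0.12 + 294.1×0.06 + 294.1×0.10 = 75.028 sabins.
Target A₂ = 0.161·911.865/1.18 = 124.415 sabins (V = 911.865 m³).
ΔA = A₂ − A₁ = 124.415 − 75.028 = 49.4 sabins.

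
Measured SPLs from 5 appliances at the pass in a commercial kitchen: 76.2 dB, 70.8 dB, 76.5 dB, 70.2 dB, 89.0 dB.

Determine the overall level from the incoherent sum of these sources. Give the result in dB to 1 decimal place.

89.6 dB

Converting to relative power and adding: 10^(76.2/10) + 10^(70.8/10) + 10^(76.5/10) + 10^(70.2/10) + 10^(89.0/10) = 9.032e+08.
Back to dB: 10·log₁₀ Σ = 89.6 dB.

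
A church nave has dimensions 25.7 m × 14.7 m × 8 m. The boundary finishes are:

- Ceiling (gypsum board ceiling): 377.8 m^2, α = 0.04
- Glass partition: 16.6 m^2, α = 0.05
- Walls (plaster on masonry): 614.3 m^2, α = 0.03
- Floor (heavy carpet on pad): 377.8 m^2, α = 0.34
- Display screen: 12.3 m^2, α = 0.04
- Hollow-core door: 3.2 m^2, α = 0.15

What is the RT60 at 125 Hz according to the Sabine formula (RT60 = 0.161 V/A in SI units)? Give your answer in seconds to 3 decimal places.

2.971 s

Summing Sᵢαᵢ: 15.112 + 0.830 + 18.429 + 128.452 + 0.492 + 0.480 → A = 163.795 sabins.
V = 25.7·14.7·8 = 3022.32 m³.
Sabine: RT60 = 0.161 × 3022.32 / 163.795 = 2.971 s.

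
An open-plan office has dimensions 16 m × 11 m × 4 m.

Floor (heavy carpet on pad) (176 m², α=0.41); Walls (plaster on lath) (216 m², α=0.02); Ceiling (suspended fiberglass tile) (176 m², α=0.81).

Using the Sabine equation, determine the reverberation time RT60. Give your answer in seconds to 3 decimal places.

0.517 sec

Total absorption A = 176×0.41 + 216×0.02 + 176×0.81
  = 72.160 + 4.320 + 142.560 = 219.040 m² sabins.
Room volume: 704 m³.
T = 0.161 V/A = 0.161·704/219.040 = 0.517 s.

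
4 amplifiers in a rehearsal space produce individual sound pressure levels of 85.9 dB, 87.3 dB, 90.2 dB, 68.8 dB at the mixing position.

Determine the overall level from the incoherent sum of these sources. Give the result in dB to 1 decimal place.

93.0 dB

Σ 10^(Lᵢ/10) = 1.981e+09.
L_total = 10·log₁₀(1.981e+09) = 93.0 dB.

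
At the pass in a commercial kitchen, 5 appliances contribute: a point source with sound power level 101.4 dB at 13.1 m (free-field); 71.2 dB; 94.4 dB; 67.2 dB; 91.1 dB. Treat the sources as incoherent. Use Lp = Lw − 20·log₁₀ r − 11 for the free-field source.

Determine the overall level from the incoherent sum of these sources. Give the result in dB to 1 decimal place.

96.1 dB

Source at 13.1 m: Lp = 101.4 − 20·log₁₀(13.1) − 11 = 68.1 dB.
Sum in the linear (power) domain: Σ 10^(Lᵢ/10) = 10^(68.1/10) + 10^(71.2/10) + 10^(94.4/10) + 10^(67.2/10) + 10^(91.1/10) = 4.067e+09.
Back to dB: 10·log₁₀ Σ = 96.1 dB.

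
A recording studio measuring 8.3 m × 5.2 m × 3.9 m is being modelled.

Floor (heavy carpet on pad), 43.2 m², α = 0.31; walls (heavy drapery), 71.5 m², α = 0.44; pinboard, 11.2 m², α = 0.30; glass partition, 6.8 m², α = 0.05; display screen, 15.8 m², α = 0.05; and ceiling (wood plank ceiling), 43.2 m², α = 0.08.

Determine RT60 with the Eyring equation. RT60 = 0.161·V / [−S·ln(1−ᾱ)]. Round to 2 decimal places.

0.44 s

S = Σ Sᵢ = 191.7 m².
Σ(Sᵢαᵢ) = 43.2×0.31 + 71.5×0.44 + 11.2×0.30 + 6.8×0.05 + 15.8×0.05 + 43.2×0.08 = 52.798.
Mean coefficient ᾱ = A/S = 0.2754.
Eyring denominator: −S ln(1−ᾱ) = 61.753.
V = 8.3 × 5.2 × 3.9 = 168.324 m³.
T = 0.161·V/[−S·ln(1−ᾱ)] = 0.161·168.324/61.753 = 0.44 s.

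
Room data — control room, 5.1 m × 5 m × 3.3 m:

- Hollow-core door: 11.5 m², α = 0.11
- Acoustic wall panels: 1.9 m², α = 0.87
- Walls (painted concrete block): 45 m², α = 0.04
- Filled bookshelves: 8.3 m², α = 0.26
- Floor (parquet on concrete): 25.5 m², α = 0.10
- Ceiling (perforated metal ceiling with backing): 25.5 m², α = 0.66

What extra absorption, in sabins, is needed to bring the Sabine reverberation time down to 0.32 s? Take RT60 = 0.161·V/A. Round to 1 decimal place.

Summing Sᵢαᵢ: 1.265 + 1.653 + 1.800 + 2.158 + 2.550 + 16.830 → A₁ = 26.256 sabins.
For T = 0.32 s, need A₂ = 0.161·V/T = 0.161·84.15/0.32 = 42.338 sabins.
Shortfall: 42.338 − 26.256 = 16.1 sabins.

16.1 sabins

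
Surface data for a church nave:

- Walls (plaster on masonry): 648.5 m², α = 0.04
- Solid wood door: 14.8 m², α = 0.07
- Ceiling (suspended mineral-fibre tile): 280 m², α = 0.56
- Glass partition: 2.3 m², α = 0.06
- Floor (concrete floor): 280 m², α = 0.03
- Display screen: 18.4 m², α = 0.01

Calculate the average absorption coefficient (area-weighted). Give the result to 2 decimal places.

0.15

S = Σ Sᵢ = 648.5 + 14.8 + 280 + 2.3 + 280 + 18.4 = 1244.0 m².
A = 648.5*0.04 + 14.8*0.07 + 280*0.56 + 2.3*0.06 + 280*0.03 + 18.4*0.01 = 192.498 sabins.
ᾱ = 192.498 / 1244.0 = 0.15.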